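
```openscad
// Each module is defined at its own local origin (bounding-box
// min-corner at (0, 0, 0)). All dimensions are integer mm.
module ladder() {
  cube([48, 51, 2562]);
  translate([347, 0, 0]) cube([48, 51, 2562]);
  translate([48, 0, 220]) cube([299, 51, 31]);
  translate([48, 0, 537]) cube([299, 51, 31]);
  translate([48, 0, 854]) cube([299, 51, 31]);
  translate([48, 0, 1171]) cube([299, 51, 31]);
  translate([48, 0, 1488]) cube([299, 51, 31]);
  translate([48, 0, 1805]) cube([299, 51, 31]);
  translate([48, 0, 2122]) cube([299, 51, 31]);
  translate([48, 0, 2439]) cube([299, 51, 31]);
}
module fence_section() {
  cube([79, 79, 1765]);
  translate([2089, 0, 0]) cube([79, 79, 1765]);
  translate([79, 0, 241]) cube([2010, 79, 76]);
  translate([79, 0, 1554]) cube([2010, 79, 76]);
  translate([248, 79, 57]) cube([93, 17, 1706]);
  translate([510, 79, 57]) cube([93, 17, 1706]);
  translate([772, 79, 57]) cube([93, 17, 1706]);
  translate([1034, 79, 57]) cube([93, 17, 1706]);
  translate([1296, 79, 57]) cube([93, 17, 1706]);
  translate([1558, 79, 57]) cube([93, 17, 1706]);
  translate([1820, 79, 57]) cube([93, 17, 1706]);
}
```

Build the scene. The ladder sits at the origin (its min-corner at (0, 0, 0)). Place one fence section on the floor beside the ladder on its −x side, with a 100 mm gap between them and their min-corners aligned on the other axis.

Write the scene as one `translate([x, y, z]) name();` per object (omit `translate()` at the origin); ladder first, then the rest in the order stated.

ladder();
translate([-2268, 0, 0]) fence_section();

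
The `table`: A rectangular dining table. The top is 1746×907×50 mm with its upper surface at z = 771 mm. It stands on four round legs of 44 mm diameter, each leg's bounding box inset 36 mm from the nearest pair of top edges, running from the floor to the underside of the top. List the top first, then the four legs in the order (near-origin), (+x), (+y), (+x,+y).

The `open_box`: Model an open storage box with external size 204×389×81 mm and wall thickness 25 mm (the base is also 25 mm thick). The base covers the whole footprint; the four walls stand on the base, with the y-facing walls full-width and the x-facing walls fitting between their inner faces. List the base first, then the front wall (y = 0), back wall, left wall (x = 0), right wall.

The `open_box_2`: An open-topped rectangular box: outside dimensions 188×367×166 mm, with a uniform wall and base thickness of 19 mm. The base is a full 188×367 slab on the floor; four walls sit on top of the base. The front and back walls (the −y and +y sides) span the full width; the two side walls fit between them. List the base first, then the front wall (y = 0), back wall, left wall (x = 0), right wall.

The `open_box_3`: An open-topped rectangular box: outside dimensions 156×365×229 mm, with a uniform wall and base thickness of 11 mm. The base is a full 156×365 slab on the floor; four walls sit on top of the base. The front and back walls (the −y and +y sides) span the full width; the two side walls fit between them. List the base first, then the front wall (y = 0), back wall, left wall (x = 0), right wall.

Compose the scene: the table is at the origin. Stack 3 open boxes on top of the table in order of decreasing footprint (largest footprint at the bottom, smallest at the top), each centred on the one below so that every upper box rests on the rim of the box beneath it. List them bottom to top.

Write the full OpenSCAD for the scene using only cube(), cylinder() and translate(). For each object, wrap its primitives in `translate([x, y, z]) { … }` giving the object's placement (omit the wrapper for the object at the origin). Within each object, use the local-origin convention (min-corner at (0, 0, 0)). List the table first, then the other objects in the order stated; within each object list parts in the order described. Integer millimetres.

translate([0, 0, 721]) cube([1746, 907, 50]);
translate([58, 58, 0]) cylinder(h = 721, r = 22);
translate([1688, 58, 0]) cylinder(h = 721, r = 22);
translate([58, 849, 0]) cylinder(h = 721, r = 22);
translate([1688, 849, 0]) cylinder(h = 721, r = 22);
translate([771, 259, 771]) {
  cube([204, 389, 25]);
  translate([0, 0, 25]) cube([204, 25, 56]);
  translate([0, 364, 25]) cube([204, 25, 56]);
  translate([0, 25, 25]) cube([25, 339, 56]);
  translate([179, 25, 25]) cube([25, 339, 56]);
}
translate([779, 270, 852]) {
  cube([188, 367, 19]);
  translate([0, 0, 19]) cube([188, 19, 147]);
  translate([0, 348, 19]) cube([188, 19, 147]);
  translate([0, 19, 19]) cube([19, 329, 147]);
  translate([169, 19, 19]) cube([19, 329, 147]);
}
translate([795, 271, 1018]) {
  cube([156, 365, 11]);
  translate([0, 0, 11]) cube([156, 11, 218]);
  translate([0, 354, 11]) cube([156, 11, 218]);
  translate([0, 11, 11]) cube([11, 343, 218]);
  translate([145, 11, 11]) cube([11, 343, 218]);
}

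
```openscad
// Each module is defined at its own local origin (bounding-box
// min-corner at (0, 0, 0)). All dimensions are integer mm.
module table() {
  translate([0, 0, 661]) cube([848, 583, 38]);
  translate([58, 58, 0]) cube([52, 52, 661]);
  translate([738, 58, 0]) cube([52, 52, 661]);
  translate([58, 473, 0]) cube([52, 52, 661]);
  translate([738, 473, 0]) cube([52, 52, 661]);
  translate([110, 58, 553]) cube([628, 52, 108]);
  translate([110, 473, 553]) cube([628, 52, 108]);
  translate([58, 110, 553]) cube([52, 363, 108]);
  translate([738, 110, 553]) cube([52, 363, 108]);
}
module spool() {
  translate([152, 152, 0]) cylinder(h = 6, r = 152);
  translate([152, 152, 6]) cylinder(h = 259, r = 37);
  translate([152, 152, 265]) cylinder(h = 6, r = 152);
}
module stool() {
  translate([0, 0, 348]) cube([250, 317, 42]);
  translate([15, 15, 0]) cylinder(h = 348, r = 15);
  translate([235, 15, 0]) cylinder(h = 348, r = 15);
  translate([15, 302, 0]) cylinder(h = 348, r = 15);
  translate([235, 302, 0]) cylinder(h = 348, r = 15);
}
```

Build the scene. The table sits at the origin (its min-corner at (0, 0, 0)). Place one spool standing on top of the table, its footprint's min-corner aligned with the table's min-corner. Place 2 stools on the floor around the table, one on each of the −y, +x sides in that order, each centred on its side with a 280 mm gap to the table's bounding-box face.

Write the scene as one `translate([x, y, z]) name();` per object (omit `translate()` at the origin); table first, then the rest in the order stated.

table();
translate([0, 0, 699]) spool();
translate([299, -597, 0]) stool();
translate([1128, 133, 0]) stool();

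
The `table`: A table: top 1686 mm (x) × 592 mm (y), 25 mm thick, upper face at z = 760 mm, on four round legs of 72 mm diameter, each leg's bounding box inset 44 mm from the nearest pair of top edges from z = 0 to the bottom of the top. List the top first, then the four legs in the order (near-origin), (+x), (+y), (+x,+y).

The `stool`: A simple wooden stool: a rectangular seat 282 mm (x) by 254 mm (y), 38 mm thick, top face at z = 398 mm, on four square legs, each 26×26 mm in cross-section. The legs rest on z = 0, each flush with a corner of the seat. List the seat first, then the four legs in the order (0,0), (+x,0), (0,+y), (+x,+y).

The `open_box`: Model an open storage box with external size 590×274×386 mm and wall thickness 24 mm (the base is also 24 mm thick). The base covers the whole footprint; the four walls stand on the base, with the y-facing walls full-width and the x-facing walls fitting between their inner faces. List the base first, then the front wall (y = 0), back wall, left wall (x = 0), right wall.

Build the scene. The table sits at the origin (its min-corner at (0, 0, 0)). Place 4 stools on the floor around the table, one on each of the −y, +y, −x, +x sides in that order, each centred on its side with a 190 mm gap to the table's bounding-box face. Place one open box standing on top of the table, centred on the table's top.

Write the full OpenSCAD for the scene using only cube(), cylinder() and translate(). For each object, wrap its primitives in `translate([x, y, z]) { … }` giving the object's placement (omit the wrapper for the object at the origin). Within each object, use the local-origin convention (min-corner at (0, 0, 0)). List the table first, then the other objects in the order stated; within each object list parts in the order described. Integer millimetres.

translate([0, 0, 735]) cube([1686, 592, 25]);
translate([80, 80, 0]) cylinder(h = 735, r = 36);
translate([1606, 80, 0]) cylinder(h = 735, r = 36);
translate([80, 512, 0]) cylinder(h = 735, r = 36);
translate([1606, 512, 0]) cylinder(h = 735, r = 36);
translate([702, -444, 0]) {
  translate([0, 0, 360]) cube([282, 254, 38]);
  cube([26, 26, 360]);
  translate([256, 0, 0]) cube([26, 26, 360]);
  translate([0, 228, 0]) cube([26, 26, 360]);
  translate([256, 228, 0]) cube([26, 26, 360]);
}
translate([702, 782, 0]) {
  translate([0, 0, 360]) cube([282, 254, 38]);
  cube([26, 26, 360]);
  translate([256, 0, 0]) cube([26, 26, 360]);
  translate([0, 228, 0]) cube([26, 26, 360]);
  translate([256, 228, 0]) cube([26, 26, 360]);
}
translate([-472, 169, 0]) {
  translate([0, 0, 360]) cube([282, 254, 38]);
  cube([26, 26, 360]);
  translate([256, 0, 0]) cube([26, 26, 360]);
  translate([0, 228, 0]) cube([26, 26, 360]);
  translate([256, 228, 0]) cube([26, 26, 360]);
}
translate([1876, 169, 0]) {
  translate([0, 0, 360]) cube([282, 254, 38]);
  cube([26, 26, 360]);
  translate([256, 0, 0]) cube([26, 26, 360]);
  translate([0, 228, 0]) cube([26, 26, 360]);
  translate([256, 228, 0]) cube([26, 26, 360]);
}
translate([548, 159, 760]) {
  cube([590, 274, 24]);
  translate([0, 0, 24]) cube([590, 24, 362]);
  translate([0, 250, 24]) cube([590, 24, 362]);
  translate([0, 24, 24]) cube([24, 226, 362]);
  translate([566, 24, 24]) cube([24, 226, 362]);
}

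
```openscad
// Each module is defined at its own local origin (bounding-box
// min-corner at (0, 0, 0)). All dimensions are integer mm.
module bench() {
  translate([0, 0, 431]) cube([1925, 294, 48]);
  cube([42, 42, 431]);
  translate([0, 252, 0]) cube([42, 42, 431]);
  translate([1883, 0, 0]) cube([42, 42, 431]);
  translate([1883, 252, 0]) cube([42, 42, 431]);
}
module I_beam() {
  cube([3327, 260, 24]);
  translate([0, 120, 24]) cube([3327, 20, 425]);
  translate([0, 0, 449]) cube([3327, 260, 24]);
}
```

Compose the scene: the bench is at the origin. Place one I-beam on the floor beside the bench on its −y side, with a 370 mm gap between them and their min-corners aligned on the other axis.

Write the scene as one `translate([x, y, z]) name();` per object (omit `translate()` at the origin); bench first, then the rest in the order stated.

bench();
translate([0, -630, 0]) I_beam();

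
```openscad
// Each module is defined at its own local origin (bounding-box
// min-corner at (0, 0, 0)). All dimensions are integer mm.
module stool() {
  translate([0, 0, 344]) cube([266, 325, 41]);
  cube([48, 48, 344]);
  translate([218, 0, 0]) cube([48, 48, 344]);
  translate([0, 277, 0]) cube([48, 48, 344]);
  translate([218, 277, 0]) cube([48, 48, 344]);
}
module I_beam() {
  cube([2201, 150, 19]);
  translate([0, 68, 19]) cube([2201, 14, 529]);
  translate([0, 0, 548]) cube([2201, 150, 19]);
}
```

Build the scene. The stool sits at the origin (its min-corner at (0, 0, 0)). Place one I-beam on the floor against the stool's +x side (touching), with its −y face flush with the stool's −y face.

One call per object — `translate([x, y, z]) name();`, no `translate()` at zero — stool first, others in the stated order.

stool();
translate([266, 0, 0]) I_beam();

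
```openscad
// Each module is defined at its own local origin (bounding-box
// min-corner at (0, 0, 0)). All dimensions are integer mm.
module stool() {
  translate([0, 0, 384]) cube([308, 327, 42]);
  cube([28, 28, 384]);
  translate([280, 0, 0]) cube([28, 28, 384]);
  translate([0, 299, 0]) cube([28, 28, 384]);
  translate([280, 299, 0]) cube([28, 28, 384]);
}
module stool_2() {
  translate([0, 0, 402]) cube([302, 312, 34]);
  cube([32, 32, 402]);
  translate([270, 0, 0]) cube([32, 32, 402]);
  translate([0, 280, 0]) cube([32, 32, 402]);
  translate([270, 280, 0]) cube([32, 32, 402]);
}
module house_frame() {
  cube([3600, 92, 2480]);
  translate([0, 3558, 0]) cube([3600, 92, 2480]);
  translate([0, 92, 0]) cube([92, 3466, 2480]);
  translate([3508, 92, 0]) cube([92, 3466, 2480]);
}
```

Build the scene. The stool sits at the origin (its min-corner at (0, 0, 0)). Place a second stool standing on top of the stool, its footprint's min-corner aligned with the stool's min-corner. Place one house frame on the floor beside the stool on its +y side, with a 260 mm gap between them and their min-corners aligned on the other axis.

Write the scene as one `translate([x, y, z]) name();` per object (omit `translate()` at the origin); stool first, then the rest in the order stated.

stool();
translate([0, 0, 426]) stool_2();
translate([0, 587, 0]) house_frame();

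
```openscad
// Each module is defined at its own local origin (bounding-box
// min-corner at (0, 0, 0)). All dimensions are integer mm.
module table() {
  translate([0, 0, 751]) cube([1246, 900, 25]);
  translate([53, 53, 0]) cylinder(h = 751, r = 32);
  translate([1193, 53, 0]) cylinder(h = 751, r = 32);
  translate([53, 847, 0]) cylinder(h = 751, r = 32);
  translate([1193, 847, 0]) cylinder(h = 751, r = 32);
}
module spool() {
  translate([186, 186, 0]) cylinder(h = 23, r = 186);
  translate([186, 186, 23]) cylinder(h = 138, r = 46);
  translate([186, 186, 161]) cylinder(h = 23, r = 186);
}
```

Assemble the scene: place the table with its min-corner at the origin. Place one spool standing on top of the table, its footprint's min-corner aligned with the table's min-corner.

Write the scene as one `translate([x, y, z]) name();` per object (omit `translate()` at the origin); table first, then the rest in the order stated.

table();
translate([0, 0, 776]) spool();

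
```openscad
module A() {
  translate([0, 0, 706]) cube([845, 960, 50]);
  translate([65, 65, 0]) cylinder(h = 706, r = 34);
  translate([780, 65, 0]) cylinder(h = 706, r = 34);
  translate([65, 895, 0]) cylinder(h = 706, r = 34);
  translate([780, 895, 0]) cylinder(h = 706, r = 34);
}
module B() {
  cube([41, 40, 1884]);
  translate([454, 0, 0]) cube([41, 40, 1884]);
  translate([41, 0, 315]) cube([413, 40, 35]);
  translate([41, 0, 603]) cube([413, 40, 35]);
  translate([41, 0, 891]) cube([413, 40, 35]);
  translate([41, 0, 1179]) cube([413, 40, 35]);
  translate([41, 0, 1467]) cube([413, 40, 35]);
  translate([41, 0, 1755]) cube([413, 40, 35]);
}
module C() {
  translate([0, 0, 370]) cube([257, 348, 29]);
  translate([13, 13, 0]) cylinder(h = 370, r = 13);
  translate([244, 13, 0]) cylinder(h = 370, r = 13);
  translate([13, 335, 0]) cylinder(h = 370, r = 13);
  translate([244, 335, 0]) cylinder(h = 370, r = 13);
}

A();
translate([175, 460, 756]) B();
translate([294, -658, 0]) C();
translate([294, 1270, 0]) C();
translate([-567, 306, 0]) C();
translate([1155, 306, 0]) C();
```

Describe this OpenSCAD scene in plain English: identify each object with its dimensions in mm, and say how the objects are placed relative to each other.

A is a table with a 845×960 mm rectangular top, 50 mm thick, top surface at z = 756 mm, supported by four round legs of 68 mm diameter, each leg's bounding box inset 31 mm from the nearest pair of top edges, running from the floor.

B is a straight ladder. Two 41×40 mm vertical rails, 1884 mm tall, stand 495 mm apart (outside-to-outside) with their front faces coplanar on the −y side. 6 rungs, each 40 mm deep and 35 mm tall, span between the inner faces of the rails, front faces flush with the rails. The lowest rung's underside is at z = 315 mm and rungs are spaced 288 mm apart (underside to underside).

C is a simple wooden stool: a rectangular seat 257 mm (x) by 348 mm (y), 29 mm thick, top face at z = 399 mm, on four round legs, each 26 mm in diameter. The legs rest on z = 0, each leg's axis is inset half a diameter from the nearest pair of seat edges (so the leg's bounding box is flush with the corner).

The ladder is on top of the table, centred. Four stools sit around the table at the −y, +y, −x, +x sides.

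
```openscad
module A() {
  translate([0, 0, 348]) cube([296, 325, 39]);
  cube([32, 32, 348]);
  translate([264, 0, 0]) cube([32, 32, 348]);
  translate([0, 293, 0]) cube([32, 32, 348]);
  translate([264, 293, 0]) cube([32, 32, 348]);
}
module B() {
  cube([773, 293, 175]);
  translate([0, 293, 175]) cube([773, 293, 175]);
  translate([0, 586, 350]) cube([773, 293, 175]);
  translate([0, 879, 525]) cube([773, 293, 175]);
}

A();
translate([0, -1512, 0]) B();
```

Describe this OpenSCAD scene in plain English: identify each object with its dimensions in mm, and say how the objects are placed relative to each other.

A is a four-legged stool. The seat is 296×325 mm, 39 mm thick, top at z = 387 mm. It stands on four square legs, each 32×32 mm in cross-section, from z = 0 to the seat underside, each flush with a corner of the seat.

B is a straight staircase of 4 solid steps. Each step is 773 mm wide (x), 293 mm deep (y, the going) and 175 mm tall (the rise). The first step rests on the floor; each subsequent step sits one going further in +y and one rise higher in +z, directly behind and above the previous step with no overlap.

The staircase is on the floor beside the stool on its −y side.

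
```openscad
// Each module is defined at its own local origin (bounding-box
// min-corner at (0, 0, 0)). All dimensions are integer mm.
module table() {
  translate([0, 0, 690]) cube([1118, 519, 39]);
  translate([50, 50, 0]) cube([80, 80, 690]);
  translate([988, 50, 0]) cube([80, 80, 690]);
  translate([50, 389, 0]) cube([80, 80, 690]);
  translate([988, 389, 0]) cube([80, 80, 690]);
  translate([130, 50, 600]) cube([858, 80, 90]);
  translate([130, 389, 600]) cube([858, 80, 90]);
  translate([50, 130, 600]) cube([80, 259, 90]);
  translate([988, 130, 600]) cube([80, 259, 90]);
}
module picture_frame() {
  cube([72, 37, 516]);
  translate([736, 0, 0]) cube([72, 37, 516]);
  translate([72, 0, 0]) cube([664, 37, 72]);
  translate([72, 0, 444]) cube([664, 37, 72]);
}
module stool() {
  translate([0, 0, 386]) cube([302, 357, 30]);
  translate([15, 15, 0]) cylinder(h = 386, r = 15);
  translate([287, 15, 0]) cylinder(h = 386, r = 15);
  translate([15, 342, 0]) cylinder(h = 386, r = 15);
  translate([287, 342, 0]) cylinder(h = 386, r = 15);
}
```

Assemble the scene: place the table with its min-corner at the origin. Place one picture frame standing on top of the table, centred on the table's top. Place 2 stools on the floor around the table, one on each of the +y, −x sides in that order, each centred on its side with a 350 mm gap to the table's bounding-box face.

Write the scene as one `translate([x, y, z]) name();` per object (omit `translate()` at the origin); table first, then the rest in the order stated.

table();
translate([155, 241, 729]) picture_frame();
translate([408, 869, 0]) stool();
translate([-652, 81, 0]) stool();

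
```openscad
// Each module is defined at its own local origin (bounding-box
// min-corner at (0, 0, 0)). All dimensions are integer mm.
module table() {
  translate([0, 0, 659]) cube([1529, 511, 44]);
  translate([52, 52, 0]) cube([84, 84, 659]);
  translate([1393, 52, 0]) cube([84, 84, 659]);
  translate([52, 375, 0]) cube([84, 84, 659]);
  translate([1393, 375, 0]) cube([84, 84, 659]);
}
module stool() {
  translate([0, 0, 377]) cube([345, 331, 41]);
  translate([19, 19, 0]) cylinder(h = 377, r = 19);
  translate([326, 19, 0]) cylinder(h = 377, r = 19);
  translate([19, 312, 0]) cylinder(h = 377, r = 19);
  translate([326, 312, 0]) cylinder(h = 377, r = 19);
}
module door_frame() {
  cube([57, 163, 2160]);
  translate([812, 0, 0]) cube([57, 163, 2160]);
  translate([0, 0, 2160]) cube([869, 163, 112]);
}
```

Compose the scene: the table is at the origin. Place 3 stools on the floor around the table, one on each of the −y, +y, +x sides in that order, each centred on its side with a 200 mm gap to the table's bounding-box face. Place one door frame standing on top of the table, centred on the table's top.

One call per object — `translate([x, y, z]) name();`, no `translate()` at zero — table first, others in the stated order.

table();
translate([592, -531, 0]) stool();
translate([592, 711, 0]) stool();
translate([1729, 90, 0]) stool();
translate([330, 174, 703]) door_frame();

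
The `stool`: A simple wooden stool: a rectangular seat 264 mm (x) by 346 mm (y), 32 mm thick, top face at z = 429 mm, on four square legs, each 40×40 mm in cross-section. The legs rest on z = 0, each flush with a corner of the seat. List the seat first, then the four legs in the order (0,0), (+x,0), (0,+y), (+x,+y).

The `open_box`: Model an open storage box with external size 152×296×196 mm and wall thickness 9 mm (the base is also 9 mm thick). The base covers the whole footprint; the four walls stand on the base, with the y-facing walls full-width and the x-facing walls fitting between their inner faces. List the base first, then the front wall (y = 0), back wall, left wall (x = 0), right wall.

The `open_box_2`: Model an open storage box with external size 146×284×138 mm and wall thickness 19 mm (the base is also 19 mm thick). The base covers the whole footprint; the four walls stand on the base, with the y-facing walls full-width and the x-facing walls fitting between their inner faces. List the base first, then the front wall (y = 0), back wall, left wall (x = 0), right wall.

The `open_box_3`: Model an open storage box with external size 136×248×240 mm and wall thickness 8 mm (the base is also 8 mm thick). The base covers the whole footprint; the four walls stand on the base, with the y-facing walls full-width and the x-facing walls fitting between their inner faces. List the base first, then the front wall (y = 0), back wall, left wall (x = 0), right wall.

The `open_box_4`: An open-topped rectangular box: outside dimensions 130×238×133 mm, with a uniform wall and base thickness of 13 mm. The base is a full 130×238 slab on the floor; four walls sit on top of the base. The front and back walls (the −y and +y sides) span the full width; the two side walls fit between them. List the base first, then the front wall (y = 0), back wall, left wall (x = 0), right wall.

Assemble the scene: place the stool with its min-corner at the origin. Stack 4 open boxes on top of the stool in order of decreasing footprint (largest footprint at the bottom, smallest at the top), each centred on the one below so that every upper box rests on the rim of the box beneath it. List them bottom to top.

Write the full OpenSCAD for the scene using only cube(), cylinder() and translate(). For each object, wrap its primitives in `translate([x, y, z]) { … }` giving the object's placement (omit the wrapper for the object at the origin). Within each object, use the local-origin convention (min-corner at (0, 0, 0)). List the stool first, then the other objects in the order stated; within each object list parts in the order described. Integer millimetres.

translate([0, 0, 397]) cube([264, 346, 32]);
cube([40, 40, 397]);
translate([224, 0, 0]) cube([40, 40, 397]);
translate([0, 306, 0]) cube([40, 40, 397]);
translate([224, 306, 0]) cube([40, 40, 397]);
translate([56, 25, 429]) {
  cube([152, 296, 9]);
  translate([0, 0, 9]) cube([152, 9, 187]);
  translate([0, 287, 9]) cube([152, 9, 187]);
  translate([0, 9, 9]) cube([9, 278, 187]);
  translate([143, 9, 9]) cube([9, 278, 187]);
}
translate([59, 31, 625]) {
  cube([146, 284, 19]);
  translate([0, 0, 19]) cube([146, 19, 119]);
  translate([0, 265, 19]) cube([146, 19, 119]);
  translate([0, 19, 19]) cube([19, 246, 119]);
  translate([127, 19, 19]) cube([19, 246, 119]);
}
translate([64, 49, 763]) {
  cube([136, 248, 8]);
  translate([0, 0, 8]) cube([136, 8, 232]);
  translate([0, 240, 8]) cube([136, 8, 232]);
  translate([0, 8, 8]) cube([8, 232, 232]);
  translate([128, 8, 8]) cube([8, 232, 232]);
}
translate([67, 54, 1003]) {
  cube([130, 238, 13]);
  translate([0, 0, 13]) cube([130, 13, 120]);
  translate([0, 225, 13]) cube([130, 13, 120]);
  translate([0, 13, 13]) cube([13, 212, 120]);
  translate([117, 13, 13]) cube([13, 212, 120]);
}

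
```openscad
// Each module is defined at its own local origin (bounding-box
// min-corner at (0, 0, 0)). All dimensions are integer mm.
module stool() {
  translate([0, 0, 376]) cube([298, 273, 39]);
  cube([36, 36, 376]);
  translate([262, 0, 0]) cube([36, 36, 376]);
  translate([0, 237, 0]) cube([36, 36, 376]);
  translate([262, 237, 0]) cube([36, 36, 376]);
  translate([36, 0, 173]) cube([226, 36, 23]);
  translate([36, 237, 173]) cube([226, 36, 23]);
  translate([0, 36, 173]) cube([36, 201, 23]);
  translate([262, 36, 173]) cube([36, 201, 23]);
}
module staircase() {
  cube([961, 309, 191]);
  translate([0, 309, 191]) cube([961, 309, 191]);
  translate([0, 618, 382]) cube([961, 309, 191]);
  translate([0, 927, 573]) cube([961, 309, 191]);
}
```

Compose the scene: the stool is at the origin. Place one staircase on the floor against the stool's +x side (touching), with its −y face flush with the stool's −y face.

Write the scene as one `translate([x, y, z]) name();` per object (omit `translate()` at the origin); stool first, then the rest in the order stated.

stool();
translate([298, 0, 0]) staircase();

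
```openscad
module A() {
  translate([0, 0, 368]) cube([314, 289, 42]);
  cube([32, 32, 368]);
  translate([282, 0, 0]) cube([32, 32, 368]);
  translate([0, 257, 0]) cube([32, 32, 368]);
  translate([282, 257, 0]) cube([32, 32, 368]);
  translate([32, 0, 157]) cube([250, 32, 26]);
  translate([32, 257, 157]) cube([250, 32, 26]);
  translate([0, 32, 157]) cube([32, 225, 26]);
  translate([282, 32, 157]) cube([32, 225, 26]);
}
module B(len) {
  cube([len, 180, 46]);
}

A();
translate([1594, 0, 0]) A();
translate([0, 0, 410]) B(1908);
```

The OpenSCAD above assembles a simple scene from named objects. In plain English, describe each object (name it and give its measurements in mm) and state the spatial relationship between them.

A is a four-legged stool. The seat is a 314×289×42 mm slab whose top surface is at z = 410 mm; four square legs, each 32×32 mm in cross-section, run from the floor (z = 0) to the underside of the seat, each flush with a corner of the seat. Four stretchers, 32 mm wide and 26 mm tall, connect adjacent legs with their undersides at z = 157 mm, each running between the inner faces of the legs it joins and aligned with the legs' outer faces on the other axis.

B is a rectangular beam 1908 mm long (x), 180 mm deep (y), 46 mm thick (z).

The beam spans the tops of two stools placed 1280 mm apart, resting at z = 410 mm.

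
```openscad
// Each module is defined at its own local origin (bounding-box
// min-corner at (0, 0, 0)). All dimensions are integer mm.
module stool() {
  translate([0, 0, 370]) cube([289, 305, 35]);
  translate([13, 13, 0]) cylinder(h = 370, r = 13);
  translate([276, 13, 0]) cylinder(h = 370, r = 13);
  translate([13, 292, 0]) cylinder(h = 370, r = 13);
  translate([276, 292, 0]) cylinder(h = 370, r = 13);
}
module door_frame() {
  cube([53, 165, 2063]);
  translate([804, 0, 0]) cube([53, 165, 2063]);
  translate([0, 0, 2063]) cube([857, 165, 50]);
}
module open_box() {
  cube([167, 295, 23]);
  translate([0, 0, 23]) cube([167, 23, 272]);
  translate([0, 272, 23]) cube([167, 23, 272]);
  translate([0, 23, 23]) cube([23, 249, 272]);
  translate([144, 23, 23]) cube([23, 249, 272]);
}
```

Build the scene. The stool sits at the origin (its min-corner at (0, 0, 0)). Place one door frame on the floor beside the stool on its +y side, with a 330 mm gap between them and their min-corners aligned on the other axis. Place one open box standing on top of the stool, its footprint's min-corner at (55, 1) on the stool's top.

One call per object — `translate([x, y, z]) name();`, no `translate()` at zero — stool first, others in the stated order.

stool();
translate([0, 635, 0]) door_frame();
translate([55, 1, 405]) open_box();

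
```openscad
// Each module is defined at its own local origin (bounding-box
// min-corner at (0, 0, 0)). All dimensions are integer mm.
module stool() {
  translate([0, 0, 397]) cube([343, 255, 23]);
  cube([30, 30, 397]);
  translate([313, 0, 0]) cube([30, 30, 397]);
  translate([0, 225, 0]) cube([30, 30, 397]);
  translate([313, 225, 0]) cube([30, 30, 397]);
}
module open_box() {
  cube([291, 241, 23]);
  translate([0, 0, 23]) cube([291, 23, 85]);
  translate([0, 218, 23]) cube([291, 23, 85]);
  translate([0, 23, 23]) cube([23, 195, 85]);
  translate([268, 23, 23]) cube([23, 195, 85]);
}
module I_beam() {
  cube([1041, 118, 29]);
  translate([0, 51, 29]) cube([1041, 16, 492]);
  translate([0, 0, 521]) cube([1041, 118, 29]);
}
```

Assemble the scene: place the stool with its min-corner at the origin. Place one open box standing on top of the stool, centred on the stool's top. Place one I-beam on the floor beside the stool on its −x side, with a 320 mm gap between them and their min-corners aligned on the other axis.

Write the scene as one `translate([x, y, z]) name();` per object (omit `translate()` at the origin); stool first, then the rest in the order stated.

stool();
translate([26, 7, 420]) open_box();
translate([-1361, 0, 0]) I_beam();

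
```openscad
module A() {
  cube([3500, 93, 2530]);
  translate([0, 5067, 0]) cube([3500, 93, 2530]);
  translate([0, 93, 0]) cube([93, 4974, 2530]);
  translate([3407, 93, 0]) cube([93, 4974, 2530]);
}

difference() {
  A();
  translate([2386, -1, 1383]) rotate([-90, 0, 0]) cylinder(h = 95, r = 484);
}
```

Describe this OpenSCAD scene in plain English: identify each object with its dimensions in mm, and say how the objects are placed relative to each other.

A is the wall frame of a small rectangular building: four walls, each 2530 mm tall and 93 mm thick, enclosing a footprint 3500 mm (x) by 5160 mm (y) outside-to-outside, with no floor or roof. The front and back walls (the −y and +y sides) span the full width; the two side walls fit between them.

The house frame has a circular hole of radius 484 mm through its front wall, centred at (x = 2386, z = 1383).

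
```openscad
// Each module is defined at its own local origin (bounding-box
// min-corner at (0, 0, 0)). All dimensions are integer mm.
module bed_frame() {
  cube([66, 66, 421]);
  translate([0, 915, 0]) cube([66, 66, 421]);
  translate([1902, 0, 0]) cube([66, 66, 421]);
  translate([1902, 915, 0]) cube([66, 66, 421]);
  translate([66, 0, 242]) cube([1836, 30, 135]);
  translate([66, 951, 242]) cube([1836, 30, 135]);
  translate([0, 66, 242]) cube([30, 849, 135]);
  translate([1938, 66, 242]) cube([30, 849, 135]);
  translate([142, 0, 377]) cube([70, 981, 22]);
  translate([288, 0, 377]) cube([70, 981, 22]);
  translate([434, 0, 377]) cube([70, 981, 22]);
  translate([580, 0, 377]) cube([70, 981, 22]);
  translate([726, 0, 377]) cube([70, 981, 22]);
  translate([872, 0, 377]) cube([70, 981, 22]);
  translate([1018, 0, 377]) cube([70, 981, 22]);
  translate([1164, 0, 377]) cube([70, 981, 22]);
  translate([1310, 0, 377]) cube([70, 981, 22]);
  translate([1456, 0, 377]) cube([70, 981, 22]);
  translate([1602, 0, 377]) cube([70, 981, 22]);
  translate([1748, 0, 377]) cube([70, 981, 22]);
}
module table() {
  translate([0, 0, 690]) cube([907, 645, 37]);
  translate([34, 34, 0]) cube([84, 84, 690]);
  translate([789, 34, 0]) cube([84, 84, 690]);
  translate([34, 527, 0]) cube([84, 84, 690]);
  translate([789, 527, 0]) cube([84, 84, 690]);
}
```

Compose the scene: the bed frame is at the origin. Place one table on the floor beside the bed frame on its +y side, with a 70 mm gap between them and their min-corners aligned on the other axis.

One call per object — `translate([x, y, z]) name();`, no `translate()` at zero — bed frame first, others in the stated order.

bed_frame();
translate([0, 1051, 0]) table();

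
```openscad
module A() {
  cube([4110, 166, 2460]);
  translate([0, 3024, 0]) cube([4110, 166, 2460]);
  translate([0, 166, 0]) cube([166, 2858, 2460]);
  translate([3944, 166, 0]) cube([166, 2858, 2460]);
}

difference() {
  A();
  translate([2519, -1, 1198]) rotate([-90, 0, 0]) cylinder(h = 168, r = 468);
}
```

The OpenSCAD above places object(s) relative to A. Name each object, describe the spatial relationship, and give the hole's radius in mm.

A is a house frame. The house frame has a circular hole through its front wall. The hole's radius is 468 mm.

The subtracted cylinder has r = 468 mm.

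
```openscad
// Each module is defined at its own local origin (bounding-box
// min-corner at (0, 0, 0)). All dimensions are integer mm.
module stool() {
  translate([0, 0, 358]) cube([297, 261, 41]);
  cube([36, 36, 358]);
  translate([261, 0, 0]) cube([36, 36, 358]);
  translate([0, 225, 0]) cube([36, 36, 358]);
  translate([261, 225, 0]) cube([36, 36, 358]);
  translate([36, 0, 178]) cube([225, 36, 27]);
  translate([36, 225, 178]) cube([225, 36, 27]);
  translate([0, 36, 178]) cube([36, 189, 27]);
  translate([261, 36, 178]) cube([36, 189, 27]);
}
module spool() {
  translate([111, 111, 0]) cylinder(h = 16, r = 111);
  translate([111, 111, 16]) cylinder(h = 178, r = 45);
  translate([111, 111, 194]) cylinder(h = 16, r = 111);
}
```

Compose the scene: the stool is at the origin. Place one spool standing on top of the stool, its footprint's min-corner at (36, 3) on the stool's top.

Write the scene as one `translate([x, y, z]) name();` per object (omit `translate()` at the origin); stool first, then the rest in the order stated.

stool();
translate([36, 3, 399]) spool();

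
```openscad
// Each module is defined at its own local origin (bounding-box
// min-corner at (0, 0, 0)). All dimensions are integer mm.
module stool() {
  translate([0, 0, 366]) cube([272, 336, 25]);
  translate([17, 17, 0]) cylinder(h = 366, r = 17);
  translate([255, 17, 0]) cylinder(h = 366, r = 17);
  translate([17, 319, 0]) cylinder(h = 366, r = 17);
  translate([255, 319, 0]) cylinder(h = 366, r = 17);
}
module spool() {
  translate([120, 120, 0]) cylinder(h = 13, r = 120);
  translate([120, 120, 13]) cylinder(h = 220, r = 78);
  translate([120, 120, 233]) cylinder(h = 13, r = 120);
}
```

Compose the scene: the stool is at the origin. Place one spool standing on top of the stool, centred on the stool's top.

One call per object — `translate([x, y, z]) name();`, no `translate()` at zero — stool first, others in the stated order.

stool();
translate([16, 48, 391]) spool();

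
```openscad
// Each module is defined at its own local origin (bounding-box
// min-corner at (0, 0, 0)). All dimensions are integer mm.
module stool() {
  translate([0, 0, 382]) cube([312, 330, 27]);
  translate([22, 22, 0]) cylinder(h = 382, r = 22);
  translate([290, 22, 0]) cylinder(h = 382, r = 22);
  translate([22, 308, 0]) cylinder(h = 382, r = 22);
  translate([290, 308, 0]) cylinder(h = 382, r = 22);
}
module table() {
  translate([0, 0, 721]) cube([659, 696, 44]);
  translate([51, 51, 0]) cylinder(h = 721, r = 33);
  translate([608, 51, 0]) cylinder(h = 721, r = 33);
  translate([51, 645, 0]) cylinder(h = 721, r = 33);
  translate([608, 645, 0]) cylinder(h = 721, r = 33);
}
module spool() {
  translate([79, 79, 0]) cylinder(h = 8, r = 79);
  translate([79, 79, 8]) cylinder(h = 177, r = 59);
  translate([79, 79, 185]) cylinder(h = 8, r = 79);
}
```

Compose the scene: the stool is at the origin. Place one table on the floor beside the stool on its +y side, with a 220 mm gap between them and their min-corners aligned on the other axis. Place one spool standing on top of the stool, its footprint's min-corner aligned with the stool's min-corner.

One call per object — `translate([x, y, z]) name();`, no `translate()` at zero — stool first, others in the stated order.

stool();
translate([0, 550, 0]) table();
translate([0, 0, 409]) spool();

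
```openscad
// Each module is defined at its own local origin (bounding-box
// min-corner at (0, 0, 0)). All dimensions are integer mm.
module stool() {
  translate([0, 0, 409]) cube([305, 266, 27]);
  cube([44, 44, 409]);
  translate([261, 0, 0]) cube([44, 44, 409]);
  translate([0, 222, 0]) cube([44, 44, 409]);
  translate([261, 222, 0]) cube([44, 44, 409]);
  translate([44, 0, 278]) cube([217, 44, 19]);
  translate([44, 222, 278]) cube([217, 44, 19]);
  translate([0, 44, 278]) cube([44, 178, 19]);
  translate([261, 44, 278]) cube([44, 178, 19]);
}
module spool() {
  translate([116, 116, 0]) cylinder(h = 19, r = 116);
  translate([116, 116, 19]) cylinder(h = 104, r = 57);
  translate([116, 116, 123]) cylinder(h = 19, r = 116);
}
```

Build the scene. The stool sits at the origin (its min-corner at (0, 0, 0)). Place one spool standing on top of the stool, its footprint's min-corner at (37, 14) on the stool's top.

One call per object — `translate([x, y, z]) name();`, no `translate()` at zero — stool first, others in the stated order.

stool();
translate([37, 14, 436]) spool();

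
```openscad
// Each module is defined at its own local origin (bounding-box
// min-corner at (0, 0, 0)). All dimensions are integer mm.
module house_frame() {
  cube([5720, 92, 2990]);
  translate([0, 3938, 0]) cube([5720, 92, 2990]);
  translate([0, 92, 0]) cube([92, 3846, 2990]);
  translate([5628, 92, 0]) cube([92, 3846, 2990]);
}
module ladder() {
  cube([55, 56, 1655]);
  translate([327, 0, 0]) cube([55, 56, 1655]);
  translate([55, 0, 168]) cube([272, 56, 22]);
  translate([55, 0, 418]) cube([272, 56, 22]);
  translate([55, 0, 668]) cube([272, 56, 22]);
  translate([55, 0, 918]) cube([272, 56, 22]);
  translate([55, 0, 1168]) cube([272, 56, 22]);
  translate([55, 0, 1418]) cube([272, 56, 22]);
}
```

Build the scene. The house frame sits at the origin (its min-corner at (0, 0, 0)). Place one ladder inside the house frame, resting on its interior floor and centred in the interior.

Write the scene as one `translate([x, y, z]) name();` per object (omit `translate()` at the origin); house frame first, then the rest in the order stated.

house_frame();
translate([2669, 1987, 0]) ladder();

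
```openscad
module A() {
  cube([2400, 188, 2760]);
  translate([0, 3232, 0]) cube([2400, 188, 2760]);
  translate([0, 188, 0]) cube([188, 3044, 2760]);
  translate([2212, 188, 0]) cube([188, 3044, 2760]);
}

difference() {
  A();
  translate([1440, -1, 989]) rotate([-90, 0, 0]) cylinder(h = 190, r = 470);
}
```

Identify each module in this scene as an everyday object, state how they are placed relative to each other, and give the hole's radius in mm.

A is a house frame. The house frame has a circular hole through its front wall. The hole's radius is 470 mm.

The subtracted cylinder has r = 470 mm.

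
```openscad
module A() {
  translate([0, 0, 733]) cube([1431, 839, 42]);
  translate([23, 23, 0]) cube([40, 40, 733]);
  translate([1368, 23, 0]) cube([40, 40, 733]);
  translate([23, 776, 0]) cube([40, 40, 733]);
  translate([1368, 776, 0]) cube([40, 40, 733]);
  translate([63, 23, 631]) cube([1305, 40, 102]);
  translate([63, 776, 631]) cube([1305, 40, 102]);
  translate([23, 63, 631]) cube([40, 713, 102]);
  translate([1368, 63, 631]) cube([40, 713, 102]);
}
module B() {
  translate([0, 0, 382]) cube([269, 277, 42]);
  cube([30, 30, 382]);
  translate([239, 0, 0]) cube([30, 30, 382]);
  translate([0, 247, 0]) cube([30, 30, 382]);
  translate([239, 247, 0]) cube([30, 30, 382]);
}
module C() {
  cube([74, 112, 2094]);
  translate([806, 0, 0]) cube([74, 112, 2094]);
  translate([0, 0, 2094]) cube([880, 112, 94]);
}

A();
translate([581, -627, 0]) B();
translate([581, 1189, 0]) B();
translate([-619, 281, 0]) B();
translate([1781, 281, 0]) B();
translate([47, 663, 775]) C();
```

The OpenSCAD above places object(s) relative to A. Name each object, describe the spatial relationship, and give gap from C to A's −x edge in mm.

The door frame's min-x is at 47; the table's min-x is 0; gap = 47 mm.

A is a table. B is a stool. C is a door frame. Four stools sit around the table at the −y, +y, −x, +x sides. The door frame is on top of the table. The gap from the door frame to the table's −x edge is 47 mm.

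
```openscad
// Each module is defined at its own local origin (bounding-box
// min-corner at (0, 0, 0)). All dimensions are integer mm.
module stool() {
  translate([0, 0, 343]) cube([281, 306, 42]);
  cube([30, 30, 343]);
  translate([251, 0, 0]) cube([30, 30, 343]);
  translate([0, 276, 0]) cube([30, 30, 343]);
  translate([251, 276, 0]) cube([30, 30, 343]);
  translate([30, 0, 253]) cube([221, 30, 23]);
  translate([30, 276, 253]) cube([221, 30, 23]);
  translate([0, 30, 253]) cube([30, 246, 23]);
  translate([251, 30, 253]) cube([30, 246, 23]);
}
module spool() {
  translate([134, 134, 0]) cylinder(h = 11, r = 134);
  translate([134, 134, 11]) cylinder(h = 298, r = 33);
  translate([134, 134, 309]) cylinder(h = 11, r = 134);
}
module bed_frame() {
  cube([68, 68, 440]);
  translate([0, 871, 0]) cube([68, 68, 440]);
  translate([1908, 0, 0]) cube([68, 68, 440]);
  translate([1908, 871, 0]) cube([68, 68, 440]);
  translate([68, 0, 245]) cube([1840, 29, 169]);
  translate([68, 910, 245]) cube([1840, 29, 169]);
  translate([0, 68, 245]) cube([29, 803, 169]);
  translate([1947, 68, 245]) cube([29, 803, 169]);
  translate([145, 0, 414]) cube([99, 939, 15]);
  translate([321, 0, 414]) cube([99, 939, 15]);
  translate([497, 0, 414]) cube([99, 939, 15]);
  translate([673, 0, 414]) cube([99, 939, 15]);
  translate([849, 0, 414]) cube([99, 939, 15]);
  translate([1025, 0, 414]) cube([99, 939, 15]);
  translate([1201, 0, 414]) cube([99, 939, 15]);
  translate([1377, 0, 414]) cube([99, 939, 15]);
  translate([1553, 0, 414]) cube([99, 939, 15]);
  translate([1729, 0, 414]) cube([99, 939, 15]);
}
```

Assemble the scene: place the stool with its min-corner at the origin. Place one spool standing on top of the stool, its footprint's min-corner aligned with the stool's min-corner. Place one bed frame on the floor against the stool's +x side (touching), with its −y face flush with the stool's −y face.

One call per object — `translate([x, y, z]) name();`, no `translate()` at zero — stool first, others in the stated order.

stool();
translate([0, 0, 385]) spool();
translate([281, 0, 0]) bed_frame();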